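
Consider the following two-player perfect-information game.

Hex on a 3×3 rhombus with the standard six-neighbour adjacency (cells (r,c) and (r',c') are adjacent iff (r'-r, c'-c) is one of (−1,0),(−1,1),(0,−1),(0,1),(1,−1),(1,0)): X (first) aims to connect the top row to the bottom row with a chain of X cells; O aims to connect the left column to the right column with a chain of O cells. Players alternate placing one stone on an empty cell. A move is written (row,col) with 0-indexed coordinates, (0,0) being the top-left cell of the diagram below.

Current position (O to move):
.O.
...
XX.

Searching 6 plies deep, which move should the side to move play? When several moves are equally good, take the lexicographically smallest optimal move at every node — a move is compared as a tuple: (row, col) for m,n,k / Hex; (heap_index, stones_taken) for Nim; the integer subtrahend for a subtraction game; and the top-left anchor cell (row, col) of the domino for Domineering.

O's best at [.O./.../XX.]: (0,2)

p1 O@[.O./.../XX.]: (0,0)[OO./.../XX.]-1 (0,2)[.OO/.../XX.]+1* (1,0)[.O./O../XX.]-1 (1,1)[.O./.O./XX.]+1 (1,2)[.O./..O/XX.]+1 (2,2)[.O./.../XXO]-1
p2 X@[.OO/.../XX.]: (0,0)[XOO/.../XX.]-1* (1,0)[.OO/X../XX.]-1 (1,1)[.OO/.X./XX.]-1 (1,2)[.OO/..X/XX.]-1 (2,2)[.OO/.../XXX]-1
p3 O@[XOO/.../XX.]: (1,0)[XOO/O../XX.]+1* (1,1)[XOO/.O./XX.]-1 (1,2)[XOO/..O/XX.]-1 (2,2)[XOO/.../XXO]-1
p4 X@[XOO/O../XX.] terminal -1; root [.O./.../XX.] d6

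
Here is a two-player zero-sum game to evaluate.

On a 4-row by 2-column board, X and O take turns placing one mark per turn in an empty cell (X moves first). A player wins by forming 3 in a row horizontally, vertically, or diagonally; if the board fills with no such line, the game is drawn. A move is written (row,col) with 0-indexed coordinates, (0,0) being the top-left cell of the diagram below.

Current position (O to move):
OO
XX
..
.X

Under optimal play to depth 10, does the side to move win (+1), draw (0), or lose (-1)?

value(OO/XX/../.X, O) = 0

ply 1, O at OO/XX/../.X | (2,0)=-1→OO/XX/O./.X; (2,1)=+0→OO/XX/.O/.X*; (3,0)=-1→OO/XX/../OX
ply 2, X at OO/XX/.O/.X | (2,0)=+0→OO/XX/XO/.X*; (3,0)=+0→OO/XX/.O/XX
ply 3, O at OO/XX/XO/.X | (3,0)=+0→OO/XX/XO/OX*
ply 4: OO/XX/XO/OX is terminal +0 (X); from OO/XX/../.X depth 10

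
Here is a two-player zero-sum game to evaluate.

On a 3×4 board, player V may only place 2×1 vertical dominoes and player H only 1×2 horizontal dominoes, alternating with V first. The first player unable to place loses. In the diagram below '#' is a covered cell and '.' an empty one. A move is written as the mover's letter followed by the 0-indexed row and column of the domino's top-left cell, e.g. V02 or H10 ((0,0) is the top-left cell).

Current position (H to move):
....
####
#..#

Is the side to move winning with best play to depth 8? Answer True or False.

H winning at [..../####/#..#]: True

p1 H@[..../####/#..#]: H00[##../####/#..#]+1* H01[.##./####/#..#]+1 H02[..##/####/#..#]+1 H21[..../####/####]+1
p2 V@[##../####/#..#] terminal -1; root [..../####/#..#] d8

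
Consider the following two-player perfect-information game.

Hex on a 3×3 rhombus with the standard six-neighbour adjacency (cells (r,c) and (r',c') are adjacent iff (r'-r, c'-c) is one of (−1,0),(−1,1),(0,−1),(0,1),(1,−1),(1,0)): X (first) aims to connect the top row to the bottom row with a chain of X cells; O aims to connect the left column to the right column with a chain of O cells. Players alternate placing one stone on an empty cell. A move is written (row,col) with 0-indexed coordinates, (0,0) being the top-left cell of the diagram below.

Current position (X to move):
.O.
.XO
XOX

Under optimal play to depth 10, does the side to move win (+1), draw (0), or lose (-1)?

value(.O./.XO/XOX, X) = +1

ply 1, X at .O./.XO/XOX | (0,0)=+1→XO./.XO/XOX*; (0,2)=+1→.OX/.XO/XOX; (1,0)=+1→.O./XXO/XOX
ply 2, O at XO./.XO/XOX | (0,2)=-1→XOO/.XO/XOX*; (1,0)=-1→XO./OXO/XOX
ply 3, X at XOO/.XO/XOX | (1,0)=+1→XOO/XXO/XOX*
ply 4: XOO/XXO/XOX is terminal -1 (O); from .O./.XO/XOX depth 10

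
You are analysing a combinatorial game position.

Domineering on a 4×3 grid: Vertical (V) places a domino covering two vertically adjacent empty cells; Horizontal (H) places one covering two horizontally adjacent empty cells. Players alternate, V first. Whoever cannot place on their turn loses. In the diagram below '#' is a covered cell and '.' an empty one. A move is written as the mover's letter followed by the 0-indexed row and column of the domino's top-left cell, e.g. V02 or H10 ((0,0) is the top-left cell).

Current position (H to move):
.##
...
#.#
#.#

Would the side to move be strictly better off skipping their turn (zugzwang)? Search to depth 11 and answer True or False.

[.##/.../#.#/#.#] H move#1: H10:-1/.##/##./#.#/#.#*, H11:-1/.##/.##/#.#/#.#
[.##/##./#.#/#.#] V move#2: V21:+1/.##/##./###/###*
[.##/##./###/###] end (terminal -1, H#3); searched .##/.../#.#/#.# to 11
pass branch (V moves first from the same position):
  | [.##/.../#.#/#.#] V move#1: V00:+1/###/#../#.#/#.#*, V11:+1/.##/.#./###/#.#, V21:-1/.##/.../###/###
  | [###/#../#.#/#.#] H move#2: H11:-1/###/###/#.#/#.#*
  | [###/###/#.#/#.#] V move#3: V21:+1/###/###/###/###*
  | [###/###/###/###] end (terminal -1, H#4); searched .##/.../#.#/#.# to 11
H moving scores -1; H passing scores -1

zugzwang(.##/.../#.#/#.#, H) = False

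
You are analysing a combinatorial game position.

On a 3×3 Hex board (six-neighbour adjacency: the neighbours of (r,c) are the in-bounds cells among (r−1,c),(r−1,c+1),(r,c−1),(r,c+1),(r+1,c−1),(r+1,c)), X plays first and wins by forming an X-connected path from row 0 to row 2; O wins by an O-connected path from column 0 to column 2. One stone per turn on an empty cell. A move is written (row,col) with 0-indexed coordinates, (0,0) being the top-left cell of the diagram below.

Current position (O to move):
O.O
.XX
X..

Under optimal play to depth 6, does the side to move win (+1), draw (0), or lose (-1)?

value(O.O/.XX/X.., O) = +1

p1 O@[O.O/.XX/X..]: (0,1)[OOO/.XX/X..]+1* (1,0)[O.O/OXX/X..]-1 (2,1)[O.O/.XX/XO.]-1 (2,2)[O.O/.XX/X.O]-1
p2 X@[OOO/.XX/X..] terminal -1; root [O.O/.XX/X..] d6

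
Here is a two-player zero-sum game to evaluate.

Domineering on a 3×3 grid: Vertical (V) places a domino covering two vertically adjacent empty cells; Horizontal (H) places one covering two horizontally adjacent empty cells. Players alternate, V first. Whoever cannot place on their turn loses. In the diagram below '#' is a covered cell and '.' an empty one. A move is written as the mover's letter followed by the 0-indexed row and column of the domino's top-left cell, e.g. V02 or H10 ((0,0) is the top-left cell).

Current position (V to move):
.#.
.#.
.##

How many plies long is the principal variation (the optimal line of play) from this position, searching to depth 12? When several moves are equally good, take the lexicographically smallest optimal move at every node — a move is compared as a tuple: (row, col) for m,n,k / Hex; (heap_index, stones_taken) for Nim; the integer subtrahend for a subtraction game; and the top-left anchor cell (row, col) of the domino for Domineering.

[.#./.#./.##] V move#1: V00:+1/##./##./.##*, V02:+1/.##/.##/.##, V10:+1/.#./##./###
[##./##./.##] end (terminal -1, H#2); searched .#./.#./.## to 12

PV length from [.#./.#./.##]: 1 ply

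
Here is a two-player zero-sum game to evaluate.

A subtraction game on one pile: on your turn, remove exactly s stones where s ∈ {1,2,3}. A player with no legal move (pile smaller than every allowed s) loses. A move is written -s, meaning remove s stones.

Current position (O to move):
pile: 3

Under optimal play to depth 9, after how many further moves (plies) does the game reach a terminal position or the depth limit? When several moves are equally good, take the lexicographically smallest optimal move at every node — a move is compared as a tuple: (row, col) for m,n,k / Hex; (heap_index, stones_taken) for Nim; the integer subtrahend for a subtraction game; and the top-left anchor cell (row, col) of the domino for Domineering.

p1 O@[3]: -1[2]-1 -2[1]-1 -3[0]+1*
p2 X@[0] terminal -1; root [3] d9

PV length from [3]: 1 ply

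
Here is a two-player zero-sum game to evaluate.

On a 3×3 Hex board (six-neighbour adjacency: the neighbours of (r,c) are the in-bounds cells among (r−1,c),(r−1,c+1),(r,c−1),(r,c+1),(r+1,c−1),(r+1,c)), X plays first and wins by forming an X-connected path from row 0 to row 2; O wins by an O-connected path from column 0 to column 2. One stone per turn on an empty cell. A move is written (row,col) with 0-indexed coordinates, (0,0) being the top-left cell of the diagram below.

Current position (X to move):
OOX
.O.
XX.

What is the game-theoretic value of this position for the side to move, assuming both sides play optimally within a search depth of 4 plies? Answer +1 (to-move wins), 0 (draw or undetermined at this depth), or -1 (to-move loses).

value(OOX/.O./XX., X) = +1

ply 1, X at OOX/.O./XX. | (1,0)=-1→OOX/XO./XX.; (1,2)=+1→OOX/.OX/XX.*; (2,2)=-1→OOX/.O./XXX
ply 2: OOX/.OX/XX. is terminal -1 (O); from OOX/.O./XX. depth 4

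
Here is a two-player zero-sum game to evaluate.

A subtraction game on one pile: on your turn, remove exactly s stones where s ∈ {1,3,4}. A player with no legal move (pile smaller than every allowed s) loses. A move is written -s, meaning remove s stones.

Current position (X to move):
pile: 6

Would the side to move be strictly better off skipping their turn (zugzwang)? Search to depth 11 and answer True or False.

zugzwang(6, X) = False

p1 X@[6]: -1[5]-1 -3[3]-1 -4[2]+1*
p2 O@[2]: -1[1]-1*
p3 X@[1]: -1[0]+1*
p4 O@[0] terminal -1; root [6] d11
pass branch (O moves first from the same position):
  | p1 O@[6]: -1[5]-1 -3[3]-1 -4[2]+1*
  | p2 X@[2]: -1[1]-1*
  | p3 O@[1]: -1[0]+1*
  | p4 X@[0] terminal -1; root [6] d11
X moving scores +1; X passing scores -1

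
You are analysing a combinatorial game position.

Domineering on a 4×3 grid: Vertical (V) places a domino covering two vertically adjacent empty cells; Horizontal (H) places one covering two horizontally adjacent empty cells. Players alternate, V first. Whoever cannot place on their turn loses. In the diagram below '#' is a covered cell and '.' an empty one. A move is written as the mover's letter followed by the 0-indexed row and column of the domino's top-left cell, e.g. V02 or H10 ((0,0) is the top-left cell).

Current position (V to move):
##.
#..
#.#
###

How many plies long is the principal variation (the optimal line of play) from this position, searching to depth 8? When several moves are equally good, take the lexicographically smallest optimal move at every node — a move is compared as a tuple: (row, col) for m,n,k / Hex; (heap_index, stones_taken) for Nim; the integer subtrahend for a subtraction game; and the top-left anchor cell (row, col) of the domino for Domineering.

PV length from [##./#../#.#/###]: 1 ply

p1 V@[##./#../#.#/###]: V02[###/#.#/#.#/###]+1* V11[##./##./###/###]+1
p2 H@[###/#.#/#.#/###] terminal -1; root [##./#../#.#/###] d8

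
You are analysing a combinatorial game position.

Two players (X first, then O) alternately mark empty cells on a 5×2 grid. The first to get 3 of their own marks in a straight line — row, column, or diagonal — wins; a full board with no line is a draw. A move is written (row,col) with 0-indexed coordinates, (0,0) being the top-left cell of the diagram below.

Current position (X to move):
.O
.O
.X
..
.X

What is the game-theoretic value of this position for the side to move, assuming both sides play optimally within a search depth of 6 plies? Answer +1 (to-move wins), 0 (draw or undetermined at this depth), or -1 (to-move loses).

ply 1, X at .O/.O/.X/../.X | (0,0)=+0→XO/.O/.X/../.X; (1,0)=+1→.O/XO/.X/../.X*; (2,0)=+1→.O/.O/XX/../.X; (3,0)=+1→.O/.O/.X/X./.X; (3,1)=+1→.O/.O/.X/.X/.X; (4,0)=+0→.O/.O/.X/../XX
ply 2, O at .O/XO/.X/../.X | (0,0)=-1→OO/XO/.X/../.X*; (2,0)=-1→.O/XO/OX/../.X; (3,0)=-1→.O/XO/.X/O./.X; (3,1)=-1→.O/XO/.X/.O/.X; (4,0)=-1→.O/XO/.X/../OX
ply 3, X at OO/XO/.X/../.X | (2,0)=+1→OO/XO/XX/../.X*; (3,0)=+1→OO/XO/.X/X./.X; (3,1)=+1→OO/XO/.X/.X/.X; (4,0)=+0→OO/XO/.X/../XX
ply 4, O at OO/XO/XX/../.X | (3,0)=-1→OO/XO/XX/O./.X*; (3,1)=-1→OO/XO/XX/.O/.X; (4,0)=-1→OO/XO/XX/../OX
ply 5, X at OO/XO/XX/O./.X | (3,1)=+1→OO/XO/XX/OX/.X*; (4,0)=+0→OO/XO/XX/O./XX
ply 6: OO/XO/XX/OX/.X is terminal -1 (O); from .O/.O/.X/../.X depth 6

value(.O/.O/.X/../.X, X) = +1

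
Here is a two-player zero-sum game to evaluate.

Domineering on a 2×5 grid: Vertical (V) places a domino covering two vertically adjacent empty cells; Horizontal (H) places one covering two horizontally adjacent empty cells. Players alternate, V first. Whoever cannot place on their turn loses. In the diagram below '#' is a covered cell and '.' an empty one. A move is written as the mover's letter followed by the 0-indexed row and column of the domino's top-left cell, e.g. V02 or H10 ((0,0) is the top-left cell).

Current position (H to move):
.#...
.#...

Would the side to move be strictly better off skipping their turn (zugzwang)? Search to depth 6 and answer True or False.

zugzwang(.#.../.#..., H) = False

ply 1, H at .#.../.#... | H02=-1→.###./.#...*; H03=-1→.#.##/.#...; H12=-1→.#.../.###.; H13=-1→.#.../.#.##
ply 2, V at .###./.#... | V00=-1→####./##...; V04=+1→.####/.#..#*
ply 3, H at .####/.#..# | H12=-1→.####/.####*
ply 4, V at .####/.#### | V00=+1→#####/#####*
ply 5: #####/##### is terminal -1 (H); from .#.../.#... depth 6
if H skipped the turn, V would face:
~ ply 1, V at .#.../.#... | V00=-1→##.../##...; V02=-1→.##../.##..; V03=+1→.#.#./.#.#.*; V04=-1→.#..#/.#..#
~ ply 2: .#.#./.#.#. is terminal -1 (H); from .#.../.#... depth 6
compare (H): move=-1 vs pass=-1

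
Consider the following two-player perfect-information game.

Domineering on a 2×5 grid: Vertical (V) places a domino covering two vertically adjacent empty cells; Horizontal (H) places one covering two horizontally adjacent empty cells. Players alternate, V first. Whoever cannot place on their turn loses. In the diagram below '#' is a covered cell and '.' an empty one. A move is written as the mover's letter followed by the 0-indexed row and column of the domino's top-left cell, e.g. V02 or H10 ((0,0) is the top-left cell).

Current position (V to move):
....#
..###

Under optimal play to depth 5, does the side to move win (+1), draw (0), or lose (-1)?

value(....#/..###, V) = +1

ply 1, V at ....#/..### | V00=-1→#...#/#.###; V01=+1→.#..#/.####*
ply 2, H at .#..#/.#### | H02=-1→.####/.####*
ply 3, V at .####/.#### | V00=+1→#####/#####*
ply 4: #####/##### is terminal -1 (H); from ....#/..### depth 5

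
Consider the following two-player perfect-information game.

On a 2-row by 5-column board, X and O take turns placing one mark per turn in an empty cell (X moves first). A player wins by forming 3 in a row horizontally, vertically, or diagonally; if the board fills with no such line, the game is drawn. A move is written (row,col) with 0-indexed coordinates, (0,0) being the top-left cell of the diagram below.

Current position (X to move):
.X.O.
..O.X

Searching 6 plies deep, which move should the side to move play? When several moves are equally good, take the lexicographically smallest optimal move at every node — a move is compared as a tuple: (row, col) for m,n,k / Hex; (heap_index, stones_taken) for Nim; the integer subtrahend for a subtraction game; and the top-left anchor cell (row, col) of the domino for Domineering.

ply 1, X at .X.O./..O.X | (0,0)=-1→XX.O./..O.X; (0,2)=+0→.XXO./..O.X*; (0,4)=-1→.X.OX/..O.X; (1,0)=+0→.X.O./X.O.X; (1,1)=+0→.X.O./.XO.X; (1,3)=+0→.X.O./..OXX
ply 2, O at .XXO./..O.X | (0,0)=+0→OXXO./..O.X*; (0,4)=-1→.XXOO/..O.X; (1,0)=-1→.XXO./O.O.X; (1,1)=-1→.XXO./.OO.X; (1,3)=-1→.XXO./..OOX
ply 3, X at OXXO./..O.X | (0,4)=-1→OXXOX/..O.X; (1,0)=+0→OXXO./X.O.X*; (1,1)=+0→OXXO./.XO.X; (1,3)=+0→OXXO./..OXX
ply 4, O at OXXO./X.O.X | (0,4)=+0→OXXOO/X.O.X*; (1,1)=+0→OXXO./XOO.X; (1,3)=+0→OXXO./X.OOX
ply 5, X at OXXOO/X.O.X | (1,1)=+0→OXXOO/XXO.X*; (1,3)=+0→OXXOO/X.OXX
ply 6, O at OXXOO/XXO.X | (1,3)=+0→OXXOO/XXOOX*
ply 7: OXXOO/XXOOX is terminal +0 (X); from .X.O./..O.X depth 6

X's best at [.X.O./..O.X]: (0,2)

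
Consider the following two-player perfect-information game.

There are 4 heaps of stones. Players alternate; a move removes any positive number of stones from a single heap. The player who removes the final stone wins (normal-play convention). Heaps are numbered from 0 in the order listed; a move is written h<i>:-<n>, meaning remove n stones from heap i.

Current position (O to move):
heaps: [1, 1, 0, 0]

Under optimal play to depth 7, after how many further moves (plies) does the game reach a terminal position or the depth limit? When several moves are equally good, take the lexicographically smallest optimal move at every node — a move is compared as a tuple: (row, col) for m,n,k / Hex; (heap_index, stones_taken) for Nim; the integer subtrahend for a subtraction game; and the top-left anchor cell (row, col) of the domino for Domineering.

p1 O@[(1,1,0,0)]: h0:-1[(0,1,0,0)]-1* h1:-1[(1,0,0,0)]-1
p2 X@[(0,1,0,0)]: h1:-1[(0,0,0,0)]+1*
p3 O@[(0,0,0,0)] terminal -1; root [(1,1,0,0)] d7

PV length from [(1,1,0,0)]: 2 plies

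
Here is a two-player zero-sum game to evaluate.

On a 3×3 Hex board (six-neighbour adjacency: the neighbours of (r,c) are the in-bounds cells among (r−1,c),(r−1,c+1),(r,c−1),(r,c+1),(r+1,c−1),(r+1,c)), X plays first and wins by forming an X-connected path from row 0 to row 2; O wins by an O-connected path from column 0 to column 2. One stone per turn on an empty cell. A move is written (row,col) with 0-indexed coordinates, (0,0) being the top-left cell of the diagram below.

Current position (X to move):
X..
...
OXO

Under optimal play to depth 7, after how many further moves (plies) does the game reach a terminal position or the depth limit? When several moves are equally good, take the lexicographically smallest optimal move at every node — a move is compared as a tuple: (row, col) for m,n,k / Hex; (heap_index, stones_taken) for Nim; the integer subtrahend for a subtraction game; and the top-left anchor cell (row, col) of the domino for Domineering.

ply 1, X at X../.../OXO | (0,1)=-1→XX./.../OXO; (0,2)=+1→X.X/.../OXO*; (1,0)=-1→X../X../OXO; (1,1)=+1→X../.X./OXO; (1,2)=+1→X../..X/OXO
ply 2, O at X.X/.../OXO | (0,1)=-1→XOX/.../OXO*; (1,0)=-1→X.X/O../OXO; (1,1)=-1→X.X/.O./OXO; (1,2)=-1→X.X/..O/OXO
ply 3, X at XOX/.../OXO | (1,0)=+1→XOX/X../OXO*; (1,1)=+1→XOX/.X./OXO; (1,2)=+1→XOX/..X/OXO
ply 4, O at XOX/X../OXO | (1,1)=-1→XOX/XO./OXO*; (1,2)=-1→XOX/X.O/OXO
ply 5, X at XOX/XO./OXO | (1,2)=+1→XOX/XOX/OXO*
ply 6: XOX/XOX/OXO is terminal -1 (O); from X../.../OXO depth 7

PV length from [X../.../OXO]: 5 plies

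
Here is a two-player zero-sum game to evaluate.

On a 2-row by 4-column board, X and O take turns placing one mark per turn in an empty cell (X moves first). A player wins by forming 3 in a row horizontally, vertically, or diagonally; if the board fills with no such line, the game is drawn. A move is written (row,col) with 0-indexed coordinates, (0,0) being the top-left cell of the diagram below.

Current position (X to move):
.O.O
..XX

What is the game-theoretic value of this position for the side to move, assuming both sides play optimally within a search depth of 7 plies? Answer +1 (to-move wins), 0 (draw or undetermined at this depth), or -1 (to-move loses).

value(.O.O/..XX, X) = +1

[.O.O/..XX] X move#1: (0,0):-1/XO.O/..XX, (0,2):+0/.OXO/..XX, (1,0):-1/.O.O/X.XX, (1,1):+1/.O.O/.XXX*
[.O.O/.XXX] end (terminal -1, O#2); searched .O.O/..XX to 7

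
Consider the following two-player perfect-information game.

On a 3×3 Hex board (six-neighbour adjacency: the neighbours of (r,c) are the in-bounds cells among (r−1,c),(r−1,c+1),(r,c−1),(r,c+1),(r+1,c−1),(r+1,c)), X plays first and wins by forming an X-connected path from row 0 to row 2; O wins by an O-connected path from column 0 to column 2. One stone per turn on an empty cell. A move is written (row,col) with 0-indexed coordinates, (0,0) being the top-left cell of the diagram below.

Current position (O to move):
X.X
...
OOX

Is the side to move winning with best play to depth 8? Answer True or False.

p1 O@[X.X/.../OOX]: (0,1)[XOX/.../OOX]-1 (1,0)[X.X/O../OOX]-1 (1,1)[X.X/.O./OOX]-1 (1,2)[X.X/..O/OOX]+1*
p2 X@[X.X/..O/OOX] terminal -1; root [X.X/.../OOX] d8

O winning at [X.X/.../OOX]: True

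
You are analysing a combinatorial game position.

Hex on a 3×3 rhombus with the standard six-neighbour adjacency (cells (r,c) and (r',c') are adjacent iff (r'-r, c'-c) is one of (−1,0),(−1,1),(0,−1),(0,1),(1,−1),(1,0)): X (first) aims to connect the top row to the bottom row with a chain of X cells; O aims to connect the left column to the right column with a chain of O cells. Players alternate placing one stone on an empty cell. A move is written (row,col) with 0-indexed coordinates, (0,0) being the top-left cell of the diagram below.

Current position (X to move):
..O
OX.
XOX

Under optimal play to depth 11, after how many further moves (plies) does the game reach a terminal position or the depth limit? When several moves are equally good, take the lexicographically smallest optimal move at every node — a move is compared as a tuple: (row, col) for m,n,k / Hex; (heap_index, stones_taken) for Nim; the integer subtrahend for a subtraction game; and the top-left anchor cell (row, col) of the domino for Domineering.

[..O/OX./XOX] X move#1: (0,0):-1/X.O/OX./XOX, (0,1):+1/.XO/OX./XOX*, (1,2):-1/..O/OXX/XOX
[.XO/OX./XOX] end (terminal -1, O#2); searched ..O/OX./XOX to 11

PV length from [..O/OX./XOX]: 1 ply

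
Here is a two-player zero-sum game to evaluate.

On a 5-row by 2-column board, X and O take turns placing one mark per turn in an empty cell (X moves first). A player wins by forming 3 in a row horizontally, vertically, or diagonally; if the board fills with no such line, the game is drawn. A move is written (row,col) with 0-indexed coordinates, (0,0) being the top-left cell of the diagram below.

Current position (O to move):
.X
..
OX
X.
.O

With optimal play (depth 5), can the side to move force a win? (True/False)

ply 1, O at .X/../OX/X./.O | (0,0)=-1→OX/../OX/X./.O; (1,0)=-1→.X/O./OX/X./.O; (1,1)=+0→.X/.O/OX/X./.O*; (3,1)=-1→.X/../OX/XO/.O; (4,0)=-1→.X/../OX/X./OO
ply 2, X at .X/.O/OX/X./.O | (0,0)=+0→XX/.O/OX/X./.O*; (1,0)=+0→.X/XO/OX/X./.O; (3,1)=+0→.X/.O/OX/XX/.O; (4,0)=+0→.X/.O/OX/X./XO
ply 3, O at XX/.O/OX/X./.O | (1,0)=+0→XX/OO/OX/X./.O*; (3,1)=+0→XX/.O/OX/XO/.O; (4,0)=+0→XX/.O/OX/X./OO
ply 4, X at XX/OO/OX/X./.O | (3,1)=+0→XX/OO/OX/XX/.O*; (4,0)=+0→XX/OO/OX/X./XO
ply 5, O at XX/OO/OX/XX/.O | (4,0)=+0→XX/OO/OX/XX/OO*
ply 6: XX/OO/OX/XX/OO is terminal +0 (X); from .X/../OX/X./.O depth 5

O winning at [.X/../OX/X./.O]: False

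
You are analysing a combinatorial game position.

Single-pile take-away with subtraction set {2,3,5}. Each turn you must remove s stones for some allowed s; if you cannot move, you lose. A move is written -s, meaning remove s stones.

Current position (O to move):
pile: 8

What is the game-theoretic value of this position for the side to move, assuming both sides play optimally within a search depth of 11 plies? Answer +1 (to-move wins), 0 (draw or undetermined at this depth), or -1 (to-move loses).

[8] O move#1: -2:-1/6*, -3:-1/5, -5:-1/3
[6] X move#2: -2:-1/4, -3:-1/3, -5:+1/1*
[1] end (terminal -1, O#3); searched 8 to 11

value(8, O) = -1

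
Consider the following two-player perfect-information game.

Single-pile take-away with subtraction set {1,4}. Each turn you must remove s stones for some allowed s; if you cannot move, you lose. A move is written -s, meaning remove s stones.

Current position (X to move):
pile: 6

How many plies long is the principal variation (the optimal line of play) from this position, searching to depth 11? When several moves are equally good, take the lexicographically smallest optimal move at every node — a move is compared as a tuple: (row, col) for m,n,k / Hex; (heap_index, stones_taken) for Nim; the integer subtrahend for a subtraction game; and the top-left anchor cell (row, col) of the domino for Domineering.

ply 1, X at 6 | -1=+1→5*; -4=+1→2
ply 2, O at 5 | -1=-1→4*; -4=-1→1
ply 3, X at 4 | -1=-1→3; -4=+1→0*
ply 4: 0 is terminal -1 (O); from 6 depth 11

PV length from [6]: 3 plies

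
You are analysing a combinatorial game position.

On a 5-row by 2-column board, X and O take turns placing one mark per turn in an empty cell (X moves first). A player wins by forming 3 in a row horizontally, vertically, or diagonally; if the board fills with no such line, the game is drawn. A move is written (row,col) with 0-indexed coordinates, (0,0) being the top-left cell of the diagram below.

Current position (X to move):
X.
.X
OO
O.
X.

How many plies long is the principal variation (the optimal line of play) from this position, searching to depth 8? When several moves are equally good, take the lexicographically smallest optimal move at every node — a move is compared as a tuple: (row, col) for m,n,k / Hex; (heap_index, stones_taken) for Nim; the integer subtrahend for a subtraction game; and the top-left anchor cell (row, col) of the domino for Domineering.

[X./.X/OO/O./X.] X move#1: (0,1):-1/XX/.X/OO/O./X., (1,0):+0/X./XX/OO/O./X.*, (3,1):-1/X./.X/OO/OX/X., (4,1):-1/X./.X/OO/O./XX
[X./XX/OO/O./X.] O move#2: (0,1):+0/XO/XX/OO/O./X.*, (3,1):+0/X./XX/OO/OO/X., (4,1):+0/X./XX/OO/O./XO
[XO/XX/OO/O./X.] X move#3: (3,1):+0/XO/XX/OO/OX/X.*, (4,1):+0/XO/XX/OO/O./XX
[XO/XX/OO/OX/X.] O move#4: (4,1):+0/XO/XX/OO/OX/XO*
[XO/XX/OO/OX/XO] end (terminal +0, X#5); searched X./.X/OO/O./X. to 8

PV length from [X./.X/OO/O./X.]: 4 plies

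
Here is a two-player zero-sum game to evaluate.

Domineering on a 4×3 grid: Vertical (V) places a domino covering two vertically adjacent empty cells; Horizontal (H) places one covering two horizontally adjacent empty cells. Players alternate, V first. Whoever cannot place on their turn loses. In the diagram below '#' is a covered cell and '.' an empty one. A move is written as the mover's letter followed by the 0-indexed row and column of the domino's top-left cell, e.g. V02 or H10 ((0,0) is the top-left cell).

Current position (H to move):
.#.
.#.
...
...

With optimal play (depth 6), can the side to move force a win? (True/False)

H winning at [.#./.#./.../...]: False

[.#./.#./.../...] H move#1: H20:-1/.#./.#./##./...*, H21:-1/.#./.#./.##/..., H30:-1/.#./.#./.../##., H31:-1/.#./.#./.../.##
[.#./.#./##./...] V move#2: V00:+1/##./##./##./...*, V02:+1/.##/.##/##./..., V12:+1/.#./.##/###/..., V22:+1/.#./.#./###/..#
[##./##./##./...] H move#3: H30:-1/##./##./##./##.*, H31:-1/##./##./##./.##
[##./##./##./##.] V move#4: V02:+1/###/###/##./##.*, V12:+1/##./###/###/##., V22:+1/##./##./###/###
[###/###/##./##.] end (terminal -1, H#5); searched .#./.#./.../... to 6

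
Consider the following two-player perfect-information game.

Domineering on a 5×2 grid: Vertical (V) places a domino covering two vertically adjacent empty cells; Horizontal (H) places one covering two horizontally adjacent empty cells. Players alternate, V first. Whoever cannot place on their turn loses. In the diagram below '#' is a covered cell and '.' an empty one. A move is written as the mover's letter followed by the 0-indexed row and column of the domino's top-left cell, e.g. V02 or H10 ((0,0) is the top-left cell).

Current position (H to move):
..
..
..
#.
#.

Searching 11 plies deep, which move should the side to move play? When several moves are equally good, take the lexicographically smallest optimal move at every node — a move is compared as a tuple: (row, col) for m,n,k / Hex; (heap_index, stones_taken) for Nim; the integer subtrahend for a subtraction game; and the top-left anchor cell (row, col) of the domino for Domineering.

H's best at [../../../#./#.]: H10

ply 1, H at ../../../#./#. | H00=-1→##/../../#./#.; H10=+1→../##/../#./#.*; H20=-1→../../##/#./#.
ply 2, V at ../##/../#./#. | V21=-1→../##/.#/##/#.*; V31=-1→../##/../##/##
ply 3, H at ../##/.#/##/#. | H00=+1→##/##/.#/##/#.*
ply 4: ##/##/.#/##/#. is terminal -1 (V); from ../../../#./#. depth 11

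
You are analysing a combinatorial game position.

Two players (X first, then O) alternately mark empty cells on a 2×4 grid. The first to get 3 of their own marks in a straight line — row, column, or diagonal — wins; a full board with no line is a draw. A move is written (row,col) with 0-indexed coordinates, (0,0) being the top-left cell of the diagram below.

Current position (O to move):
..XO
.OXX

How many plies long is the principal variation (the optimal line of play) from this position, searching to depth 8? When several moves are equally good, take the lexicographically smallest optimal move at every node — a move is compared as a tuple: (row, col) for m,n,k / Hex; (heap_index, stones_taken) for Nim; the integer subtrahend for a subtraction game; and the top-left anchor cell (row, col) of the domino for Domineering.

PV length from [..XO/.OXX]: 3 plies

p1 O@[..XO/.OXX]: (0,0)[O.XO/.OXX]+0* (0,1)[.OXO/.OXX]+0 (1,0)[..XO/OOXX]+0
p2 X@[O.XO/.OXX]: (0,1)[OXXO/.OXX]+0* (1,0)[O.XO/XOXX]+0
p3 O@[OXXO/.OXX]: (1,0)[OXXO/OOXX]+0*
p4 X@[OXXO/OOXX] terminal +0; root [..XO/.OXX] d8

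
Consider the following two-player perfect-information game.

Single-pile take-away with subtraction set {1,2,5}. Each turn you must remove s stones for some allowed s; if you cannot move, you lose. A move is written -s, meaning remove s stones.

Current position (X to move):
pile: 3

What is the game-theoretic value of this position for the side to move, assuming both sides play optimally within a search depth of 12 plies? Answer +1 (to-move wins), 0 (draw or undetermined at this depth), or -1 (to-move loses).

ply 1, X at 3 | -1=-1→2*; -2=-1→1
ply 2, O at 2 | -1=-1→1; -2=+1→0*
ply 3: 0 is terminal -1 (X); from 3 depth 12

value(3, X) = -1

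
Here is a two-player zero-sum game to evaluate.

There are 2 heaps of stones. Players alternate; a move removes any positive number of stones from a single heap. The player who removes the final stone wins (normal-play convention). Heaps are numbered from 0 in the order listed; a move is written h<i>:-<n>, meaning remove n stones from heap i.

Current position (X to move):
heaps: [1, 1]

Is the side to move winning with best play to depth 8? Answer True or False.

[(1,1)] X move#1: h0:-1:-1/(0,1)*, h1:-1:-1/(1,0)
[(0,1)] O move#2: h1:-1:+1/(0,0)*
[(0,0)] end (terminal -1, X#3); searched (1,1) to 8

X winning at [(1,1)]: False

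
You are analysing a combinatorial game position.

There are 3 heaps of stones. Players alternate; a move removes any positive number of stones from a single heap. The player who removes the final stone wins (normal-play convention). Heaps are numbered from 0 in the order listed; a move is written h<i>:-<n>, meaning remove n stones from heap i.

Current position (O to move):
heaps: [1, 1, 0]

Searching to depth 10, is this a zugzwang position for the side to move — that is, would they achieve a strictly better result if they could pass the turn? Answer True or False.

ply 1, O at (1,1,0) | h0:-1=-1→(0,1,0)*; h1:-1=-1→(1,0,0)
ply 2, X at (0,1,0) | h1:-1=+1→(0,0,0)*
ply 3: (0,0,0) is terminal -1 (O); from (1,1,0) depth 10
if O skipped the turn, X would face:
~ ply 1, X at (1,1,0) | h0:-1=-1→(0,1,0)*; h1:-1=-1→(1,0,0)
~ ply 2, O at (0,1,0) | h1:-1=+1→(0,0,0)*
~ ply 3: (0,0,0) is terminal -1 (X); from (1,1,0) depth 10
compare (O): move=-1 vs pass=+1

zugzwang((1,1,0), O) = True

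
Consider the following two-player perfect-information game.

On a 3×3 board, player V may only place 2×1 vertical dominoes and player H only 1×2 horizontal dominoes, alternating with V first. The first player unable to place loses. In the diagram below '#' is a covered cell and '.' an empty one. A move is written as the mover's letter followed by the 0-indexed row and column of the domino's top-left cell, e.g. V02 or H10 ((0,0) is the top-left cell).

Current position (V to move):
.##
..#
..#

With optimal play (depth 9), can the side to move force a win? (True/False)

ply 1, V at .##/..#/..# | V00=-1→###/#.#/..#; V10=+1→.##/#.#/#.#*; V11=+1→.##/.##/.##
ply 2: .##/#.#/#.# is terminal -1 (H); from .##/..#/..# depth 9

V winning at [.##/..#/..#]: True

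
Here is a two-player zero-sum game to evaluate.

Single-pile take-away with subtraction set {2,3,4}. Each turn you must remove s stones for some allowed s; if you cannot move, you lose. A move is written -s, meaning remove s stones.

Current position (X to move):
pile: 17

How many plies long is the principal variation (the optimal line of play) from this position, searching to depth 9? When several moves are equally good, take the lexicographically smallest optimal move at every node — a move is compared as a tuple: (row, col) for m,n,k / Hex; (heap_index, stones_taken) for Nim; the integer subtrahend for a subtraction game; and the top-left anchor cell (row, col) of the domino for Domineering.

ply 1, X at 17 | -2=-1→15; -3=-1→14; -4=+1→13*
ply 2, O at 13 | -2=-1→11*; -3=-1→10; -4=-1→9
ply 3, X at 11 | -2=-1→9; -3=-1→8; -4=+1→7*
ply 4, O at 7 | -2=-1→5*; -3=-1→4; -4=-1→3
ply 5, X at 5 | -2=-1→3; -3=-1→2; -4=+1→1*
ply 6: 1 is terminal -1 (O); from 17 depth 9

PV length from [17]: 5 plies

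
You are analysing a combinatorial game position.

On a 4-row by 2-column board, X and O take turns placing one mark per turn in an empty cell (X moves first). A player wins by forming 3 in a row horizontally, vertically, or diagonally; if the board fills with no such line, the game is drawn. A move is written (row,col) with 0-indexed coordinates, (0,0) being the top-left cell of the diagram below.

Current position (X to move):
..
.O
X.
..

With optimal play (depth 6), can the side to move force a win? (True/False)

[../.O/X./..] X move#1: (0,0):+0/X./.O/X./.., (0,1):+0/.X/.O/X./.., (1,0):+1/../XO/X./..*, (2,1):+0/../.O/XX/.., (3,0):+0/../.O/X./X., (3,1):+0/../.O/X./.X
[../XO/X./..] O move#2: (0,0):-1/O./XO/X./..*, (0,1):-1/.O/XO/X./.., (2,1):-1/../XO/XO/.., (3,0):-1/../XO/X./O., (3,1):-1/../XO/X./.O
[O./XO/X./..] X move#3: (0,1):+0/OX/XO/X./.., (2,1):+0/O./XO/XX/.., (3,0):+1/O./XO/X./X.*, (3,1):+0/O./XO/X./.X
[O./XO/X./X.] end (terminal -1, O#4); searched ../.O/X./.. to 6

X winning at [../.O/X./..]: True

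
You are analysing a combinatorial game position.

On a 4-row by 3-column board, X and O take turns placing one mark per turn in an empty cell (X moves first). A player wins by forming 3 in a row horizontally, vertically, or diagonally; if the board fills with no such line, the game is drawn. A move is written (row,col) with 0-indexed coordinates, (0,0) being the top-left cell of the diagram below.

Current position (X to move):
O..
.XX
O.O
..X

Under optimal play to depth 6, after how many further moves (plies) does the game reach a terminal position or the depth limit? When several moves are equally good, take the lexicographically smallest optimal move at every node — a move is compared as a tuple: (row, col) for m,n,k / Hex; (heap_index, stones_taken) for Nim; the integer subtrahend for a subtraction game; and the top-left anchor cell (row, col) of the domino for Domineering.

PV length from [O../.XX/O.O/..X]: 1 ply

[O../.XX/O.O/..X] X move#1: (0,1):-1/OX./.XX/O.O/..X, (0,2):-1/O.X/.XX/O.O/..X, (1,0):+1/O../XXX/O.O/..X*, (2,1):-1/O../.XX/OXO/..X, (3,0):-1/O../.XX/O.O/X.X, (3,1):-1/O../.XX/O.O/.XX
[O../XXX/O.O/..X] end (terminal -1, O#2); searched O../.XX/O.O/..X to 6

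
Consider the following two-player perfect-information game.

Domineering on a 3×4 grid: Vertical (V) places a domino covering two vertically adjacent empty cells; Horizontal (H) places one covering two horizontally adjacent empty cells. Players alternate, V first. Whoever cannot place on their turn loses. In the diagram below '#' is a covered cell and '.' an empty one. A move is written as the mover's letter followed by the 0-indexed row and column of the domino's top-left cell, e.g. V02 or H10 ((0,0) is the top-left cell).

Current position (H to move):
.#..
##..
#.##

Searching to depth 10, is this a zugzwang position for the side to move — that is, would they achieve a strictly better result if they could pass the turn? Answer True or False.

zugzwang(.#../##../#.##, H) = False

[.#../##../#.##] H move#1: H02:+1/.###/##../#.##*, H12:+1/.#../####/#.##
[.###/##../#.##] end (terminal -1, V#2); searched .#../##../#.## to 10
if H skipped the turn, V would face:
~ [.#../##../#.##] V move#1: V02:+1/.##./###./#.##*, V03:+1/.#.#/##.#/#.##
~ [.##./###./#.##] end (terminal -1, H#2); searched .#../##../#.## to 10
compare (H): move=+1 vs pass=-1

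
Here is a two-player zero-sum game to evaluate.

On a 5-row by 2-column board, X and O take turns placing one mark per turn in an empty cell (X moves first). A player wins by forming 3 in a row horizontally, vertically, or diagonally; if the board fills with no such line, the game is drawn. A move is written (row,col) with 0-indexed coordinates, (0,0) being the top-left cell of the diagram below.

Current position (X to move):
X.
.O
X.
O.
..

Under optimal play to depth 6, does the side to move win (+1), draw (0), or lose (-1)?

value(X./.O/X./O./.., X) = +1

p1 X@[X./.O/X./O./..]: (0,1)[XX/.O/X./O./..]+0 (1,0)[X./XO/X./O./..]+1* (2,1)[X./.O/XX/O./..]+0 (3,1)[X./.O/X./OX/..]+0 (4,0)[X./.O/X./O./X.]+0 (4,1)[X./.O/X./O./.X]+0
p2 O@[X./XO/X./O./..] terminal -1; root [X./.O/X./O./..] d6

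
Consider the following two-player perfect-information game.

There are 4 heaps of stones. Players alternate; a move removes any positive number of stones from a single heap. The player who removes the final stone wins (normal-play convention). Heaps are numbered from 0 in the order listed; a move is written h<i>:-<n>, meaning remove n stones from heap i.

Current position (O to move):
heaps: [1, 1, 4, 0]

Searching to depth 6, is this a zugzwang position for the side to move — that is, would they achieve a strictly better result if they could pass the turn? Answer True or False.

p1 O@[(1,1,4,0)]: h0:-1[(0,1,4,0)]-1 h1:-1[(1,0,4,0)]-1 h2:-1[(1,1,3,0)]-1 h2:-2[(1,1,2,0)]-1 h2:-3[(1,1,1,0)]-1 h2:-4[(1,1,0,0)]+1*
p2 X@[(1,1,0,0)]: h0:-1[(0,1,0,0)]-1* h1:-1[(1,0,0,0)]-1
p3 O@[(0,1,0,0)]: h1:-1[(0,0,0,0)]+1*
p4 X@[(0,0,0,0)] terminal -1; root [(1,1,4,0)] d6
pass branch (X moves first from the same position):
  | p1 X@[(1,1,4,0)]: h0:-1[(0,1,4,0)]-1 h1:-1[(1,0,4,0)]-1 h2:-1[(1,1,3,0)]-1 h2:-2[(1,1,2,0)]-1 h2:-3[(1,1,1,0)]-1 h2:-4[(1,1,0,0)]+1*
  | p2 O@[(1,1,0,0)]: h0:-1[(0,1,0,0)]-1* h1:-1[(1,0,0,0)]-1
  | p3 X@[(0,1,0,0)]: h1:-1[(0,0,0,0)]+1*
  | p4 O@[(0,0,0,0)] terminal -1; root [(1,1,4,0)] d6
O moving scores +1; O passing scores -1

zugzwang((1,1,4,0), O) = False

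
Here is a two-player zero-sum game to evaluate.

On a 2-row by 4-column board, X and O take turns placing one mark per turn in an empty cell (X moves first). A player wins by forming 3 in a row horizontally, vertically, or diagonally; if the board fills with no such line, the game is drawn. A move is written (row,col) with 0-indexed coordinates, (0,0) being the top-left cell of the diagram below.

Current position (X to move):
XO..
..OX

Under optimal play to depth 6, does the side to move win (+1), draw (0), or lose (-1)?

value(XO../..OX, X) = 0

p1 X@[XO../..OX]: (0,2)[XOX./..OX]+0* (0,3)[XO.X/..OX]+0 (1,0)[XO../X.OX]+0 (1,1)[XO../.XOX]+0
p2 O@[XOX./..OX]: (0,3)[XOXO/..OX]+0* (1,0)[XOX./O.OX]+0 (1,1)[XOX./.OOX]+0
p3 X@[XOXO/..OX]: (1,0)[XOXO/X.OX]+0* (1,1)[XOXO/.XOX]+0
p4 O@[XOXO/X.OX]: (1,1)[XOXO/XOOX]+0*
p5 X@[XOXO/XOOX] terminal +0; root [XO../..OX] d6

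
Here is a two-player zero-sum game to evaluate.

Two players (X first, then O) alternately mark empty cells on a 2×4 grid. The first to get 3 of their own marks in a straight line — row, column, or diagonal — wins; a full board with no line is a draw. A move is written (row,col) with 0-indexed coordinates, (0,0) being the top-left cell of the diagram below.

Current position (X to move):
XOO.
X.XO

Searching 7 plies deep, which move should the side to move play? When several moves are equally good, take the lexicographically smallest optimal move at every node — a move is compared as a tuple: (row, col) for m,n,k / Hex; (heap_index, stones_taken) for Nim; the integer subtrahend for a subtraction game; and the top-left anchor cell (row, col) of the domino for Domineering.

p1 X@[XOO./X.XO]: (0,3)[XOOX/X.XO]+0 (1,1)[XOO./XXXO]+1*
p2 O@[XOO./XXXO] terminal -1; root [XOO./X.XO] d7

X's best at [XOO./X.XO]: (1,1)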